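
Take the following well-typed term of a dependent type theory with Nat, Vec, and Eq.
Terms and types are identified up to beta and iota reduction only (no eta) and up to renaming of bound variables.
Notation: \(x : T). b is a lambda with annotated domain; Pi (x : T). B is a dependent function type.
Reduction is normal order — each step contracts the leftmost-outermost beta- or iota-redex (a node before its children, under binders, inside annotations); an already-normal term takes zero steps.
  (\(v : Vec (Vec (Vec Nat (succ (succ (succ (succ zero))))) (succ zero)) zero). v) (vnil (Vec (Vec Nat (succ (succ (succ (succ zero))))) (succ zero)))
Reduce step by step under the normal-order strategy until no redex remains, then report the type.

reduction (normal order):
  (\(v : Vec (Vec (Vec Nat (succ (succ (succ (succ zero))))) (succ zero)) zero). v) (vnil (Vec (Vec Nat (succ (succ (succ (succ zero))))) (succ zero)))
  ~> vnil (Vec (Vec Nat (succ (succ (succ (succ zero))))) (succ zero))
the term's type:
  Vec (Vec (Vec Nat (succ (succ (succ (succ zero))))) (succ zero)) zero


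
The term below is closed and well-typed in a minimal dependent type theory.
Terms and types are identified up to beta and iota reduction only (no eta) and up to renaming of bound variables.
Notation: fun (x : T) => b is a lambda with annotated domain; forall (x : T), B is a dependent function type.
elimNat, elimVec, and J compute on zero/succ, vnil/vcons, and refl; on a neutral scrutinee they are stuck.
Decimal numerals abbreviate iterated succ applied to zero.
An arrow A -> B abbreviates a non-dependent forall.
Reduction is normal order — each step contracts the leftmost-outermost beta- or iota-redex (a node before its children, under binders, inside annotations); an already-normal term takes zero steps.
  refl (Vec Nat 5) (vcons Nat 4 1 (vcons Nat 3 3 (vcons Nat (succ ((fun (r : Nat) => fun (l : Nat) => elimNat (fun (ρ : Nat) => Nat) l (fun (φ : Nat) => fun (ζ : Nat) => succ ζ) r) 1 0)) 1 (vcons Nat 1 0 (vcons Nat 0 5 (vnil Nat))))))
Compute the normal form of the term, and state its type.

normal form:
  refl (Vec Nat 5) (vcons Nat 4 1 (vcons Nat 3 3 (vcons Nat 2 1 (vcons Nat 1 0 (vcons Nat 0 5 (vnil Nat))))))
type:
  Eq (Vec Nat 5) (vcons Nat 4 1 (vcons Nat 3 3 (vcons Nat 2 1 (vcons Nat 1 0 (vcons Nat 0 5 (vnil Nat)))))) (vcons Nat 4 1 (vcons Nat 3 3 (vcons Nat 2 1 (vcons Nat 1 0 (vcons Nat 0 5 (vnil Nat))))))
observation: reduction starts at a beta-redex, and 6 normal-order steps reach the normal form.


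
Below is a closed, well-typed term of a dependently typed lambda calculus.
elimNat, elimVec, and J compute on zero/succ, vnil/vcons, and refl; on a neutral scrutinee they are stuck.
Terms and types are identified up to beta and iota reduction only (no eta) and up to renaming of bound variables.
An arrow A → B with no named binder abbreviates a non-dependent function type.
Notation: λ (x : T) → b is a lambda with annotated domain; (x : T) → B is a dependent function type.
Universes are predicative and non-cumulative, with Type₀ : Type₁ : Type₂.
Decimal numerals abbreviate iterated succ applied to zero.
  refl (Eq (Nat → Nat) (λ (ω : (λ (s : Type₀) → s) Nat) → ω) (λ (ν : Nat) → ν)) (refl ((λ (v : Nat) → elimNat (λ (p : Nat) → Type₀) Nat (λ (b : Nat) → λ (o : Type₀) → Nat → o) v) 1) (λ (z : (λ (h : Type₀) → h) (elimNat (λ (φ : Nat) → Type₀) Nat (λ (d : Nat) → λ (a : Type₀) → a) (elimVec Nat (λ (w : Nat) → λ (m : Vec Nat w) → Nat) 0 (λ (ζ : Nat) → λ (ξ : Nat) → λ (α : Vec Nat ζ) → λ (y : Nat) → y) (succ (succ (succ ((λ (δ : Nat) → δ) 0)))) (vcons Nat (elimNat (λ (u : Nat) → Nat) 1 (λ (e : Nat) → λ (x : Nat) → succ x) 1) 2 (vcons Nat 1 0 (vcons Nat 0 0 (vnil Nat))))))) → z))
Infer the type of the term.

inferred type:
  Eq (Eq (Nat → Nat) (λ (ω : Nat) → ω) (λ (s : Nat) → s)) (refl (Nat → Nat) (λ (ν : Nat) → ν)) (refl (Nat → Nat) (λ (v : Nat) → v))


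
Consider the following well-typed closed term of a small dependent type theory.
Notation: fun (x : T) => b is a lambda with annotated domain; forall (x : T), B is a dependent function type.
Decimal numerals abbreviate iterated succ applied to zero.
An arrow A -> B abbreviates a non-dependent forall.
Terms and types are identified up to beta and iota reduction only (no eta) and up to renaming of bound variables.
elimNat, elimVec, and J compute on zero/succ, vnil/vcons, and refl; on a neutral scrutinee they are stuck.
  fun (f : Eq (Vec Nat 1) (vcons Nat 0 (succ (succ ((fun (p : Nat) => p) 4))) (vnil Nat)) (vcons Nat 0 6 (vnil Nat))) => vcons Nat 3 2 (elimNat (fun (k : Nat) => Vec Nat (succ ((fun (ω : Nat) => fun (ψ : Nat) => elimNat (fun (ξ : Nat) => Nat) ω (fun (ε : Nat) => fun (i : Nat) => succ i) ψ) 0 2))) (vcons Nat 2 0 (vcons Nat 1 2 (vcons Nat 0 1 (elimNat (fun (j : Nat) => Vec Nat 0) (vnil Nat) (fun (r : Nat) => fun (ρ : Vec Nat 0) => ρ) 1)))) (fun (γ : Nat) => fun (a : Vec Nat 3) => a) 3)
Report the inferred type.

inferred type:
  Eq (Vec Nat 1) (vcons Nat 0 6 (vnil Nat)) (vcons Nat 0 6 (vnil Nat)) -> Vec Nat 4


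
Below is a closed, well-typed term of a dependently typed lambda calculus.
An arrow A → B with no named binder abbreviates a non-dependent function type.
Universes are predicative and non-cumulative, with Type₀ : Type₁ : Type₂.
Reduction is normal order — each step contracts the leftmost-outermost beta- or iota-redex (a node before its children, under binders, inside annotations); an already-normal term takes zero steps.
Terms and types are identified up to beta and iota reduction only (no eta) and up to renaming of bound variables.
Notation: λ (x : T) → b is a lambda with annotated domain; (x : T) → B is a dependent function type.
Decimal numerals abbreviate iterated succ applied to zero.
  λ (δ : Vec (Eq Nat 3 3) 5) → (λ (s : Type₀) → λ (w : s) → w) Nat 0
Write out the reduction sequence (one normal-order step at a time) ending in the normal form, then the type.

normal-order reduction sequence:
  λ (δ : Vec (Eq Nat 3 3) 5) → (λ (s : Type₀) → λ (w : s) → w) Nat 0
  ~> λ (δ : Vec (Eq Nat 3 3) 5) → (λ (s : Nat) → s) 0
  ~> λ (δ : Vec (Eq Nat 3 3) 5) → 0
the term's type:
  Vec (Eq Nat 3 3) 5 → Nat


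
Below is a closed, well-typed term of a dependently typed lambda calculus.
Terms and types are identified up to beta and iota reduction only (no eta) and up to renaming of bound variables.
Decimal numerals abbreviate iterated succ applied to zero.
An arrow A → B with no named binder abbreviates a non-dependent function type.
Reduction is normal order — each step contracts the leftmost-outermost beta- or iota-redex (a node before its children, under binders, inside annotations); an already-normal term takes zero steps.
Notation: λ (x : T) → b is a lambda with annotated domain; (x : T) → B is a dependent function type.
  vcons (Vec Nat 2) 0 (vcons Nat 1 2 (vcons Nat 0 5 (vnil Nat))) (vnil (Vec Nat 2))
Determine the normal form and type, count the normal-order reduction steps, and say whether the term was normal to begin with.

reduced normal form:
  vcons (Vec Nat 2) 0 (vcons Nat 1 2 (vcons Nat 0 5 (vnil Nat))) (vnil (Vec Nat 2))
inferred type:
  Vec (Vec Nat 2) 1
normal-order step count: 0
term was already normal: yes


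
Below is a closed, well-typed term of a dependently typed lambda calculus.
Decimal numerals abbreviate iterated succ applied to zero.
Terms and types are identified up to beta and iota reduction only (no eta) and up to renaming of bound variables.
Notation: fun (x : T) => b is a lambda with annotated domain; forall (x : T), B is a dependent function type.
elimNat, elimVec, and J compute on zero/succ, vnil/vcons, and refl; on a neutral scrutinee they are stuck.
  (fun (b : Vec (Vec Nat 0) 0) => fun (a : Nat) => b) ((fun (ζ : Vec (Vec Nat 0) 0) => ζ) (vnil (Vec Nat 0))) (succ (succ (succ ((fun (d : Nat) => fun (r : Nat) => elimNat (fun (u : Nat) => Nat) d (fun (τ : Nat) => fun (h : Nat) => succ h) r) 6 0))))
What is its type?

inferred type:
  Vec (Vec Nat 0) 0


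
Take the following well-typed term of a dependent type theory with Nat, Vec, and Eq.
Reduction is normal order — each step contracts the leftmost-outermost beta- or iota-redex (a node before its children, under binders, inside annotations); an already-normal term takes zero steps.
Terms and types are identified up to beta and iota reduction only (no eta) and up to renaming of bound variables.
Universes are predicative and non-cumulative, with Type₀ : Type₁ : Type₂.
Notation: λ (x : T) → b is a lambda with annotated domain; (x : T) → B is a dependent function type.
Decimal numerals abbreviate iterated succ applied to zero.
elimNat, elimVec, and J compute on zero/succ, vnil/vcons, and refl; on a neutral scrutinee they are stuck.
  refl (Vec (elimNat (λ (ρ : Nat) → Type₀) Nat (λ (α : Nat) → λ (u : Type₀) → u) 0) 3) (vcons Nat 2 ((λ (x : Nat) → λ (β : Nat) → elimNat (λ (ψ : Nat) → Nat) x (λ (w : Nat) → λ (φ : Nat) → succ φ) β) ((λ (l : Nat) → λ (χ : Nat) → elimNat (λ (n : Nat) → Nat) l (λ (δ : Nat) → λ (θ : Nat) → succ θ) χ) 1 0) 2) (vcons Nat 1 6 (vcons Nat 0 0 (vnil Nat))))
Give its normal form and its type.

normal form:
  refl (Vec Nat 3) (vcons Nat 2 3 (vcons Nat 1 6 (vcons Nat 0 0 (vnil Nat))))
the term's type:
  Eq (Vec Nat 3) (vcons Nat 2 3 (vcons Nat 1 6 (vcons Nat 0 0 (vnil Nat)))) (vcons Nat 2 3 (vcons Nat 1 6 (vcons Nat 0 0 (vnil Nat))))


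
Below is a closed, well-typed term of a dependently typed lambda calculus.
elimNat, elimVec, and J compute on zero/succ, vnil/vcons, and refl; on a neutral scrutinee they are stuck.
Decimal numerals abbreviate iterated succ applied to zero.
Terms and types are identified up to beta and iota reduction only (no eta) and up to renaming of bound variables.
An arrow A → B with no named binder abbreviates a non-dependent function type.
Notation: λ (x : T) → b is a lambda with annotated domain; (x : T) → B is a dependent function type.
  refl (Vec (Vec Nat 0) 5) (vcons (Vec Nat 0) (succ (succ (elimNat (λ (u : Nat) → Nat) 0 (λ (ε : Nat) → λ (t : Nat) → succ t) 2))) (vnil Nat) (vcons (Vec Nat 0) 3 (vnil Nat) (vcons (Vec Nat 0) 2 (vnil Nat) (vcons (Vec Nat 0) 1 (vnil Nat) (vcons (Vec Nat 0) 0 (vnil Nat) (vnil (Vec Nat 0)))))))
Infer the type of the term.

inferred type:
  Eq (Vec (Vec Nat 0) 5) (vcons (Vec Nat 0) 4 (vnil Nat) (vcons (Vec Nat 0) 3 (vnil Nat) (vcons (Vec Nat 0) 2 (vnil Nat) (vcons (Vec Nat 0) 1 (vnil Nat) (vcons (Vec Nat 0) 0 (vnil Nat) (vnil (Vec Nat 0))))))) (vcons (Vec Nat 0) 4 (vnil Nat) (vcons (Vec Nat 0) 3 (vnil Nat) (vcons (Vec Nat 0) 2 (vnil Nat) (vcons (Vec Nat 0) 1 (vnil Nat) (vcons (Vec Nat 0) 0 (vnil Nat) (vnil (Vec Nat 0)))))))


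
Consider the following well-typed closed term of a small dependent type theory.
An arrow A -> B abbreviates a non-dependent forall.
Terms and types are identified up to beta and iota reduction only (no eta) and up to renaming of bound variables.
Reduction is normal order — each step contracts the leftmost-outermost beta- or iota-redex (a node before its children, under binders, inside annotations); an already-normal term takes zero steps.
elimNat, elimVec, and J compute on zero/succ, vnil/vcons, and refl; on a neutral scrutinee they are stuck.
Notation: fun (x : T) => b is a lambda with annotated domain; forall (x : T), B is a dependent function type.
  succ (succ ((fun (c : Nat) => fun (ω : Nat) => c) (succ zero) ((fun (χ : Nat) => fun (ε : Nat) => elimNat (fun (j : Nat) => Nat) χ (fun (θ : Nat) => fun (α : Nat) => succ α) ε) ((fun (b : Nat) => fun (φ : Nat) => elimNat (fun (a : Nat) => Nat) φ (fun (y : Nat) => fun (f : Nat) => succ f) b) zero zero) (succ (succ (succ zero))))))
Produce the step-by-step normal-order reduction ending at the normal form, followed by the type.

normal-order reduction sequence:
  succ (succ ((fun (c : Nat) => fun (ω : Nat) => c) (succ zero) ((fun (χ : Nat) => fun (ε : Nat) => elimNat (fun (j : Nat) => Nat) χ (fun (θ : Nat) => fun (α : Nat) => succ α) ε) ((fun (b : Nat) => fun (φ : Nat) => elimNat (fun (a : Nat) => Nat) φ (fun (y : Nat) => fun (f : Nat) => succ f) b) zero zero) (succ (succ (succ zero))))))
  ~> succ (succ ((fun (c : Nat) => succ zero) ((fun (ω : Nat) => fun (χ : Nat) => elimNat (fun (ε : Nat) => Nat) ω (fun (j : Nat) => fun (θ : Nat) => succ θ) χ) ((fun (α : Nat) => fun (b : Nat) => elimNat (fun (φ : Nat) => Nat) b (fun (a : Nat) => fun (y : Nat) => succ y) α) zero zero) (succ (succ (succ zero))))))
  ~> succ (succ (succ zero))
inferred type:
  Nat


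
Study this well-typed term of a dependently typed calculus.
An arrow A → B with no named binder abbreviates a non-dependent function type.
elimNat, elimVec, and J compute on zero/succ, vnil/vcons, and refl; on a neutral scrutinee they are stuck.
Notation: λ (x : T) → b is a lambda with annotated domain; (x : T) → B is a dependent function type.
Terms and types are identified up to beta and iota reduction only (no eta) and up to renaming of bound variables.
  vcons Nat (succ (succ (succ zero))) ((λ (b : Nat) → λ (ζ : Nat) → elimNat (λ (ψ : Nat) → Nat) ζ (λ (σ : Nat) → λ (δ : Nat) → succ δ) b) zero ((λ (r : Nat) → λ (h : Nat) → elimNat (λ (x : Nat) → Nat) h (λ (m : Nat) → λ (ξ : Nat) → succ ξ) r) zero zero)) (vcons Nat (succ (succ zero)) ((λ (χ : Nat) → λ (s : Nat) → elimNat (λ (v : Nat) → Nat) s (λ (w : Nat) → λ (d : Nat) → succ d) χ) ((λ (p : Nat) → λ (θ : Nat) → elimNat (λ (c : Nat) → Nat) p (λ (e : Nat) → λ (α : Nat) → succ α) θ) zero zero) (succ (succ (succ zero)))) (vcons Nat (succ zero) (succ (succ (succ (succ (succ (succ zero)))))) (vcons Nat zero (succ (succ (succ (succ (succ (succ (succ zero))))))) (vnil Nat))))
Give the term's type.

type:
  Vec Nat (succ (succ (succ (succ zero))))


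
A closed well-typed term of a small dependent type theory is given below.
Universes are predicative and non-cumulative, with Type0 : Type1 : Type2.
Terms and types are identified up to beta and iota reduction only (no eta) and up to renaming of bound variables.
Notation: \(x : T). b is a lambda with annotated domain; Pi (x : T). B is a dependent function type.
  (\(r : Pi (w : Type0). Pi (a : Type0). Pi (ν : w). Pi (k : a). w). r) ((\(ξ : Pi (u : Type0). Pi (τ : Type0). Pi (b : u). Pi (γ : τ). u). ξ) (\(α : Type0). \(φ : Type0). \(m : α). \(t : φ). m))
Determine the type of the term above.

the term's type:
  Pi (r : Type0). Pi (w : Type0). Pi (a : r). Pi (ν : w). r


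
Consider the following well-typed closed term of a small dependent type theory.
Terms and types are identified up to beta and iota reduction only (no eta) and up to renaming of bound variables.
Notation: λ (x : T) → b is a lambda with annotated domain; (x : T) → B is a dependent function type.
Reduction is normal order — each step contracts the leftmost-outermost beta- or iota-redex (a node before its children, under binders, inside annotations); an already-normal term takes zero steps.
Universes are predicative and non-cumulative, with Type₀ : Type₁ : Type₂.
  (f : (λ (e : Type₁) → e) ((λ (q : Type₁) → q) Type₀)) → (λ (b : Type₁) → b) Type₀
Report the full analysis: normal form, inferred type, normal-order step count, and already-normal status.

reduced normal form:
  (f : Type₀) → Type₀
inferred type:
  Type₁
reduction steps (normal order): 3
started in normal form: no
first contracted redex: a beta-redex


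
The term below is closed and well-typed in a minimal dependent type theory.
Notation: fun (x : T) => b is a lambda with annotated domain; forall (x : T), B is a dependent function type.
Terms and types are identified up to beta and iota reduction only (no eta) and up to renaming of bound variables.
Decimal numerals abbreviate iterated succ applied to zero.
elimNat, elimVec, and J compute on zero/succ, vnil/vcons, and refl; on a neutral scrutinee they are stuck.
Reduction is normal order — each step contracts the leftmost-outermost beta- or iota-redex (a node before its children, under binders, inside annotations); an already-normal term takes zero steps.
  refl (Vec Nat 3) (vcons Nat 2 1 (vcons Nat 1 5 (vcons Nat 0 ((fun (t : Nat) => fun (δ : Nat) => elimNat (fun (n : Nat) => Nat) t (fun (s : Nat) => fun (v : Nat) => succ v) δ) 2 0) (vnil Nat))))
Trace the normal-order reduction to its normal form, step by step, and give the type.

normal-order reduction:
  refl (Vec Nat 3) (vcons Nat 2 1 (vcons Nat 1 5 (vcons Nat 0 ((fun (t : Nat) => fun (δ : Nat) => elimNat (fun (n : Nat) => Nat) t (fun (s : Nat) => fun (v : Nat) => succ v) δ) 2 0) (vnil Nat))))
  ~> refl (Vec Nat 3) (vcons Nat 2 1 (vcons Nat 1 5 (vcons Nat 0 ((fun (t : Nat) => elimNat (fun (δ : Nat) => Nat) 2 (fun (n : Nat) => fun (s : Nat) => succ s) t) 0) (vnil Nat))))
  ~> refl (Vec Nat 3) (vcons Nat 2 1 (vcons Nat 1 5 (vcons Nat 0 (elimNat (fun (t : Nat) => Nat) 2 (fun (δ : Nat) => fun (n : Nat) => succ n) 0) (vnil Nat))))
  ~> refl (Vec Nat 3) (vcons Nat 2 1 (vcons Nat 1 5 (vcons Nat 0 2 (vnil Nat))))
the term's type:
  Eq (Vec Nat 3) (vcons Nat 2 1 (vcons Nat 1 5 (vcons Nat 0 2 (vnil Nat)))) (vcons Nat 2 1 (vcons Nat 1 5 (vcons Nat 0 2 (vnil Nat))))


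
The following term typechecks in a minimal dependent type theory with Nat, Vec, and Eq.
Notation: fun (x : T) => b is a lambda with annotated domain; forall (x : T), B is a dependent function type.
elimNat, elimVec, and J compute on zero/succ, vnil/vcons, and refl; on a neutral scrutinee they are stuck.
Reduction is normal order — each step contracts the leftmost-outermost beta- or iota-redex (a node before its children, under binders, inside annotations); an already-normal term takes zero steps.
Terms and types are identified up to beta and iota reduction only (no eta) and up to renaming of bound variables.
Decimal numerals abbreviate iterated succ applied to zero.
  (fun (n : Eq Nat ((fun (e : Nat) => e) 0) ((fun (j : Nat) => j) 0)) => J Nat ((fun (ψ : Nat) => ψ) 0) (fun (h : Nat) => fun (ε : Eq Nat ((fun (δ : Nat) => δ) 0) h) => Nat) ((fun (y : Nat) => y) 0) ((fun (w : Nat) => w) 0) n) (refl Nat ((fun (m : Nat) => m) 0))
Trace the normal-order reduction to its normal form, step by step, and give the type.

normal-order reduction:
  (fun (n : Eq Nat ((fun (e : Nat) => e) 0) ((fun (j : Nat) => j) 0)) => J Nat ((fun (ψ : Nat) => ψ) 0) (fun (h : Nat) => fun (ε : Eq Nat ((fun (δ : Nat) => δ) 0) h) => Nat) ((fun (y : Nat) => y) 0) ((fun (w : Nat) => w) 0) n) (refl Nat ((fun (m : Nat) => m) 0))
  ~> J Nat ((fun (n : Nat) => n) 0) (fun (e : Nat) => fun (j : Eq Nat ((fun (ψ : Nat) => ψ) 0) e) => Nat) ((fun (h : Nat) => h) 0) ((fun (ε : Nat) => ε) 0) (refl Nat ((fun (δ : Nat) => δ) 0))
  ~> (fun (n : Nat) => n) 0
  ~> 0
type:
  Nat


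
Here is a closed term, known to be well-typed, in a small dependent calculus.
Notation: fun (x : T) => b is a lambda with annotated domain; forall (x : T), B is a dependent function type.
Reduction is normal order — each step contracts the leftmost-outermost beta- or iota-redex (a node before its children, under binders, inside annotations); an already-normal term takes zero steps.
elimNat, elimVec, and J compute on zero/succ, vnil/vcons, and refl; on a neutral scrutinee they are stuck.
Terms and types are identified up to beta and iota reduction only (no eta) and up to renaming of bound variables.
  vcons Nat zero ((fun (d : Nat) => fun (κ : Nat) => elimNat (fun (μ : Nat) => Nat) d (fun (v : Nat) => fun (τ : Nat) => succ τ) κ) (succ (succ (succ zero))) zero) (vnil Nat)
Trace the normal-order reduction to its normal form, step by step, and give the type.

normal-order reduction sequence:
  vcons Nat zero ((fun (d : Nat) => fun (κ : Nat) => elimNat (fun (μ : Nat) => Nat) d (fun (v : Nat) => fun (τ : Nat) => succ τ) κ) (succ (succ (succ zero))) zero) (vnil Nat)
  ~> vcons Nat zero ((fun (d : Nat) => elimNat (fun (κ : Nat) => Nat) (succ (succ (succ zero))) (fun (μ : Nat) => fun (v : Nat) => succ v) d) zero) (vnil Nat)
  ~> vcons Nat zero (elimNat (fun (d : Nat) => Nat) (succ (succ (succ zero))) (fun (κ : Nat) => fun (μ : Nat) => succ μ) zero) (vnil Nat)
  ~> vcons Nat zero (succ (succ (succ zero))) (vnil Nat)
inferred type:
  Vec Nat (succ zero)


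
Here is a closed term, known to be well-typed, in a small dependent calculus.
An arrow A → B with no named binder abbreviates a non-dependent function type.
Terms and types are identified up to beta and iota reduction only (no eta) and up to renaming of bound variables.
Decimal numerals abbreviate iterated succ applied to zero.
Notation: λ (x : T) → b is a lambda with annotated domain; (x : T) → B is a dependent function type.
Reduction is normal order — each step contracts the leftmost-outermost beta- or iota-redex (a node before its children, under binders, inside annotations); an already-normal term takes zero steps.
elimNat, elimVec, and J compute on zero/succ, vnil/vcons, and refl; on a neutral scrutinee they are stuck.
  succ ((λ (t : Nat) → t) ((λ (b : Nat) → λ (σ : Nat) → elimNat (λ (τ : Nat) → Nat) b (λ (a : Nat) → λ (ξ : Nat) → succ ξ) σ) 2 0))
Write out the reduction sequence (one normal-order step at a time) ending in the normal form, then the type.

normal-order reduction:
  succ ((λ (t : Nat) → t) ((λ (b : Nat) → λ (σ : Nat) → elimNat (λ (τ : Nat) → Nat) b (λ (a : Nat) → λ (ξ : Nat) → succ ξ) σ) 2 0))
  ~> succ ((λ (t : Nat) → λ (b : Nat) → elimNat (λ (σ : Nat) → Nat) t (λ (τ : Nat) → λ (a : Nat) → succ a) b) 2 0)
  ~> succ ((λ (t : Nat) → elimNat (λ (b : Nat) → Nat) 2 (λ (σ : Nat) → λ (τ : Nat) → succ τ) t) 0)
  ~> succ (elimNat (λ (t : Nat) → Nat) 2 (λ (b : Nat) → λ (σ : Nat) → succ σ) 0)
  ~> 3
inferred type:
  Nat


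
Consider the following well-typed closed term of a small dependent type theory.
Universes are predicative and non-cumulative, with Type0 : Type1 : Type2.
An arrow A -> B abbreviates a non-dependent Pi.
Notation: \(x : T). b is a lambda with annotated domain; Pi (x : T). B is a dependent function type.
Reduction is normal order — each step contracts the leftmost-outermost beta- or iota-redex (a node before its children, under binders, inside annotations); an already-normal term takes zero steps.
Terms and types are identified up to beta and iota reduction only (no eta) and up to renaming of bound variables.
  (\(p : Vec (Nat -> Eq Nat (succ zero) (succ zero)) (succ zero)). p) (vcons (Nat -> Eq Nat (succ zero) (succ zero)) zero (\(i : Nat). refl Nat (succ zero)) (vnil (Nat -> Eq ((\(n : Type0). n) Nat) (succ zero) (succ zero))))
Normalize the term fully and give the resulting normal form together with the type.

resulting normal form:
  vcons (Nat -> Eq Nat (succ zero) (succ zero)) zero (\(p : Nat). refl Nat (succ zero)) (vnil (Nat -> Eq Nat (succ zero) (succ zero)))
the term's type:
  Vec (Nat -> Eq Nat (succ zero) (succ zero)) (succ zero)


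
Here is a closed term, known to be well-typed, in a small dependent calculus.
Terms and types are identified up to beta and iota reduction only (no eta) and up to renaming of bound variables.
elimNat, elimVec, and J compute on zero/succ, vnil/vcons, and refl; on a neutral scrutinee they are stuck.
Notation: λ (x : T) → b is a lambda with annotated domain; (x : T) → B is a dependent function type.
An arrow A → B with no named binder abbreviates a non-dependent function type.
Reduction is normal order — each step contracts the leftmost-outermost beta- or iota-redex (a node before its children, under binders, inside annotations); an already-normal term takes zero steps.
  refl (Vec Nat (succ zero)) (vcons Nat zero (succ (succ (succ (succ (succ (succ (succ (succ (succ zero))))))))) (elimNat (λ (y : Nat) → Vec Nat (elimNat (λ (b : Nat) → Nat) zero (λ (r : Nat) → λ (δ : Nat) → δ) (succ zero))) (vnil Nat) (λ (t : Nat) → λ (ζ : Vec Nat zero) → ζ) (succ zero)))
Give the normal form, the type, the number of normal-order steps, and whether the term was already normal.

normal form:
  refl (Vec Nat (succ zero)) (vcons Nat zero (succ (succ (succ (succ (succ (succ (succ (succ (succ zero))))))))) (vnil Nat))
the term's type:
  Eq (Vec Nat (succ zero)) (vcons Nat zero (succ (succ (succ (succ (succ (succ (succ (succ (succ zero))))))))) (vnil Nat)) (vcons Nat zero (succ (succ (succ (succ (succ (succ (succ (succ (succ zero))))))))) (vnil Nat))
normal-order step count: 4
started in normal form: no
first redex: an elimNat iota-redex


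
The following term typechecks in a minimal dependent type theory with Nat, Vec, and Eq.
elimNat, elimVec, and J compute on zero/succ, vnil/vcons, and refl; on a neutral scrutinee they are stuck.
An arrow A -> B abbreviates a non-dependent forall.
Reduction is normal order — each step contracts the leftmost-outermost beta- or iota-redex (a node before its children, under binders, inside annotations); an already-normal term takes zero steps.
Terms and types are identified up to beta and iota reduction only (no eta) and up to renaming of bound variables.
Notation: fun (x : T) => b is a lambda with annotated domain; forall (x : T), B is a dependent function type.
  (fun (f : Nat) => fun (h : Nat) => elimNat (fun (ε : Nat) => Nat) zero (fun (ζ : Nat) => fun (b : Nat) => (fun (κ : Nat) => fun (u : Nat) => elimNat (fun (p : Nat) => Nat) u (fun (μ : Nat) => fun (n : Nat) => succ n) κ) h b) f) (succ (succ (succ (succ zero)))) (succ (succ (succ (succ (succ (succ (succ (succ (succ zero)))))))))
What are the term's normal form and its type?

resulting normal form:
  succ (succ (succ (succ (succ (succ (succ (succ (succ (succ (succ (succ (succ (succ (succ (succ (succ (succ (succ (succ (succ (succ (succ (succ (succ (succ (succ (succ (succ (succ (succ (succ (succ (succ (succ (succ zero)))))))))))))))))))))))))))))))))))
inferred type:
  Nat


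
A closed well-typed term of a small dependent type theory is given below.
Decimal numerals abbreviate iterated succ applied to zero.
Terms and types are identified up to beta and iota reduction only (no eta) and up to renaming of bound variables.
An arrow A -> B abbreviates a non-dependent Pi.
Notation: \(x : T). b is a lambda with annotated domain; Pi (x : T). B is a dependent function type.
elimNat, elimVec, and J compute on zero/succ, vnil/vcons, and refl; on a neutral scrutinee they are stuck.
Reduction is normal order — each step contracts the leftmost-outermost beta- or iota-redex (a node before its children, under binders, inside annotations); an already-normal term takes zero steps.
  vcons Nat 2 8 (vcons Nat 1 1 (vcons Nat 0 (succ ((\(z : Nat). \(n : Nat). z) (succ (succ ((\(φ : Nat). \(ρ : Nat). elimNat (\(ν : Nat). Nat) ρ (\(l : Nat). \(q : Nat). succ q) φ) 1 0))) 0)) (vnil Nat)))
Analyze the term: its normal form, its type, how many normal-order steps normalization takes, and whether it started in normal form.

resulting normal form:
  vcons Nat 2 8 (vcons Nat 1 1 (vcons Nat 0 4 (vnil Nat)))
the term's type:
  Vec Nat 3
normal-order step count: 8
started in normal form: no
first contracted redex: a beta-redex


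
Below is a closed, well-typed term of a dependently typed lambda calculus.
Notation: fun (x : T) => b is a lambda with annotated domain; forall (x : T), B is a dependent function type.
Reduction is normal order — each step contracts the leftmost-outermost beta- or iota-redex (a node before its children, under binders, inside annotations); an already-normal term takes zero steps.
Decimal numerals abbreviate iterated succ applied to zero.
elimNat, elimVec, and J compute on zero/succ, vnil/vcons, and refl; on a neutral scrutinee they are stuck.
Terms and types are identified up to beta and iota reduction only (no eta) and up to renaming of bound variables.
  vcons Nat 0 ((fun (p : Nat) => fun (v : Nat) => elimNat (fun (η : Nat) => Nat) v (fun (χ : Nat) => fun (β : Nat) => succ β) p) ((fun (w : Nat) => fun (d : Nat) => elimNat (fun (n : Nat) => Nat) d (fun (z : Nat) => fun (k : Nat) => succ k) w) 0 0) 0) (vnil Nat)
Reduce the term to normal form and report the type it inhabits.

normal form:
  vcons Nat 0 0 (vnil Nat)
the term's type:
  Vec Nat 1
observation: the term reaches its normal form after 6 normal-order steps.


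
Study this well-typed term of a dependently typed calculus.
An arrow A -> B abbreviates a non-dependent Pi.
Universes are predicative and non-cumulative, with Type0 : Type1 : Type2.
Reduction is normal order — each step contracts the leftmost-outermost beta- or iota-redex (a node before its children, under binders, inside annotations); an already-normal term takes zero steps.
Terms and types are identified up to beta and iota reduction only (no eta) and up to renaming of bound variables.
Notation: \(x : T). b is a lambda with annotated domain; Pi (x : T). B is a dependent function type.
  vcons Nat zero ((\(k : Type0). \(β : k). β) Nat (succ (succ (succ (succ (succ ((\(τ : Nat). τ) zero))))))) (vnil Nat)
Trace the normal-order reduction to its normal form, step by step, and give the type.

normal-order reduction:
  vcons Nat zero ((\(k : Type0). \(β : k). β) Nat (succ (succ (succ (succ (succ ((\(τ : Nat). τ) zero))))))) (vnil Nat)
  ~> vcons Nat zero ((\(k : Nat). k) (succ (succ (succ (succ (succ ((\(β : Nat). β) zero))))))) (vnil Nat)
  ~> vcons Nat zero (succ (succ (succ (succ (succ ((\(k : Nat). k) zero)))))) (vnil Nat)
  ~> vcons Nat zero (succ (succ (succ (succ (succ zero))))) (vnil Nat)
the term's type:
  Vec Nat (succ zero)


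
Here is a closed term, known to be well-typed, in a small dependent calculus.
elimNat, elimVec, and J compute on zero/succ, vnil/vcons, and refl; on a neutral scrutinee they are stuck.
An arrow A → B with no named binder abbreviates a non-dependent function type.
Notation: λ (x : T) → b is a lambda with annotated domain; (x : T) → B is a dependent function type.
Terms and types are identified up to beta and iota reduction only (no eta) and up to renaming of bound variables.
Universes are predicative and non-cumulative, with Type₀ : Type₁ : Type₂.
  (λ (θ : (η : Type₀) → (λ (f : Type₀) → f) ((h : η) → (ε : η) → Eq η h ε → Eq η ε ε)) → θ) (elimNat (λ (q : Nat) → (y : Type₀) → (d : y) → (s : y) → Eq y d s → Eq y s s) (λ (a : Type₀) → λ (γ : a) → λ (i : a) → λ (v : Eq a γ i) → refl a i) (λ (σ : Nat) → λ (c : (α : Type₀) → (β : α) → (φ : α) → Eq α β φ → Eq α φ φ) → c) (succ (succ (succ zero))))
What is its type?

inferred type:
  (θ : Type₀) → (η : θ) → (f : θ) → Eq θ η f → Eq θ f f


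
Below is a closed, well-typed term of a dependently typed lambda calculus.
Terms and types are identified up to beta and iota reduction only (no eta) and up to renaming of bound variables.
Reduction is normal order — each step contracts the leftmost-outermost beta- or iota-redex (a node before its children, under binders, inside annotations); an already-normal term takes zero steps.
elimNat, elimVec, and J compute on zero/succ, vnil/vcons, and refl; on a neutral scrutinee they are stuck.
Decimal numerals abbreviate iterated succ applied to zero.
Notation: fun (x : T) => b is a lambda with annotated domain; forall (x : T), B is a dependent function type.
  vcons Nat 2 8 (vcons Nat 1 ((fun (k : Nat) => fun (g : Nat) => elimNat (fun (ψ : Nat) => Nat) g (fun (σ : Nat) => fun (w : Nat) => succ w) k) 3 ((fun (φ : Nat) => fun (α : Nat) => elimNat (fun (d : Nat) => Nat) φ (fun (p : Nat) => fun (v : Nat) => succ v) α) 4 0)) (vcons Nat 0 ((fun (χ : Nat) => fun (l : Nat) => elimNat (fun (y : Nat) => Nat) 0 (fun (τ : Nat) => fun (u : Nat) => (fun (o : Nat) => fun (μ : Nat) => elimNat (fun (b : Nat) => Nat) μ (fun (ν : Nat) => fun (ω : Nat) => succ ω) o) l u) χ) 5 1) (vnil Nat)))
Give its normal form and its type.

reduced normal form:
  vcons Nat 2 8 (vcons Nat 1 7 (vcons Nat 0 5 (vnil Nat)))
the term's type:
  Vec Nat 3
observation: contracting a beta-redex first, the term normalizes in 63 steps.


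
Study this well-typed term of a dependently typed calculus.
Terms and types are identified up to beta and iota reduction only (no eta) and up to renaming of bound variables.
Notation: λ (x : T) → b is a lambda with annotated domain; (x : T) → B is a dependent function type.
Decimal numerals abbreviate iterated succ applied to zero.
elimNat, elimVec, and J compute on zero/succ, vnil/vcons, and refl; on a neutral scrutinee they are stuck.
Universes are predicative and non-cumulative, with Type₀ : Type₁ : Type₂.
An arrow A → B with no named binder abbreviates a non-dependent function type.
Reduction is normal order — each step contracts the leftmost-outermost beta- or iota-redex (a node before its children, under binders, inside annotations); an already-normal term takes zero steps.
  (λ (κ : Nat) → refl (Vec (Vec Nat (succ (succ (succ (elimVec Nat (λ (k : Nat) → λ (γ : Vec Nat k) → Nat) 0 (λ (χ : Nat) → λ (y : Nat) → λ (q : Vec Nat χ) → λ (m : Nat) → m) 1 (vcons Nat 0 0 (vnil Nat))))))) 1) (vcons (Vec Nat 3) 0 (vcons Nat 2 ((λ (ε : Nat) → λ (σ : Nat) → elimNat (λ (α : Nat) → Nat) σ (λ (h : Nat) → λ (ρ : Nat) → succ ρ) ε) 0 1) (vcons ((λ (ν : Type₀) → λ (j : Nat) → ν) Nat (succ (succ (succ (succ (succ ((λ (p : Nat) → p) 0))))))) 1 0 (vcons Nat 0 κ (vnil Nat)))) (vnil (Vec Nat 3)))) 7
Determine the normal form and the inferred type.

reduced normal form:
  refl (Vec (Vec Nat 3) 1) (vcons (Vec Nat 3) 0 (vcons Nat 2 1 (vcons Nat 1 0 (vcons Nat 0 7 (vnil Nat)))) (vnil (Vec Nat 3)))
inferred type:
  Eq (Vec (Vec Nat 3) 1) (vcons (Vec Nat 3) 0 (vcons Nat 2 1 (vcons Nat 1 0 (vcons Nat 0 7 (vnil Nat)))) (vnil (Vec Nat 3))) (vcons (Vec Nat 3) 0 (vcons Nat 2 1 (vcons Nat 1 0 (vcons Nat 0 7 (vnil Nat)))) (vnil (Vec Nat 3)))
observation: normalization takes exactly 12 steps under the normal-order strategy.


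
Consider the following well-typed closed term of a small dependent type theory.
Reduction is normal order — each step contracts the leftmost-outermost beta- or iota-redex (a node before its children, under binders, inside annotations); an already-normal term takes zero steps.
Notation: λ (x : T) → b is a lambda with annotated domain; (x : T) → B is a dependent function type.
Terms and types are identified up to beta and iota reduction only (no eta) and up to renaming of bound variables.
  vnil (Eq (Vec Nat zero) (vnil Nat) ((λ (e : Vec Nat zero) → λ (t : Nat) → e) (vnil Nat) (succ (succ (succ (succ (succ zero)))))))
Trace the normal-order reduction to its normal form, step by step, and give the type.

reduction (normal order):
  vnil (Eq (Vec Nat zero) (vnil Nat) ((λ (e : Vec Nat zero) → λ (t : Nat) → e) (vnil Nat) (succ (succ (succ (succ (succ zero)))))))
  ~> vnil (Eq (Vec Nat zero) (vnil Nat) ((λ (e : Nat) → vnil Nat) (succ (succ (succ (succ (succ zero)))))))
  ~> vnil (Eq (Vec Nat zero) (vnil Nat) (vnil Nat))
the term's type:
  Vec (Eq (Vec Nat zero) (vnil Nat) (vnil Nat)) zero


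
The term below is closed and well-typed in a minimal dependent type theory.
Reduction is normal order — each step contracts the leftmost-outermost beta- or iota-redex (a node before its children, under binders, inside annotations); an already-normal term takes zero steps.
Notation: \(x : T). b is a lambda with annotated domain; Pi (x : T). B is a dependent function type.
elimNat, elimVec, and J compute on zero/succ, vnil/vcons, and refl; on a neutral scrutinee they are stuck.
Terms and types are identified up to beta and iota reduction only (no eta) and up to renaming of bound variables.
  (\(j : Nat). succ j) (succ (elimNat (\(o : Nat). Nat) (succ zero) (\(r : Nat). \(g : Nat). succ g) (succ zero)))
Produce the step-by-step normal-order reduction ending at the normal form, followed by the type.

reduction (normal order):
  (\(j : Nat). succ j) (succ (elimNat (\(o : Nat). Nat) (succ zero) (\(r : Nat). \(g : Nat). succ g) (succ zero)))
  ~> succ (succ (elimNat (\(j : Nat). Nat) (succ zero) (\(o : Nat). \(r : Nat). succ r) (succ zero)))
  ~> succ (succ ((\(j : Nat). \(o : Nat). succ o) zero (elimNat (\(r : Nat). Nat) (succ zero) (\(g : Nat). \(t : Nat). succ t) zero)))
  ~> succ (succ ((\(j : Nat). succ j) (elimNat (\(o : Nat). Nat) (succ zero) (\(r : Nat). \(g : Nat). succ g) zero)))
  ~> succ (succ (succ (elimNat (\(j : Nat). Nat) (succ zero) (\(o : Nat). \(r : Nat). succ r) zero)))
  ~> succ (succ (succ (succ zero)))
the term's type:
  Nat


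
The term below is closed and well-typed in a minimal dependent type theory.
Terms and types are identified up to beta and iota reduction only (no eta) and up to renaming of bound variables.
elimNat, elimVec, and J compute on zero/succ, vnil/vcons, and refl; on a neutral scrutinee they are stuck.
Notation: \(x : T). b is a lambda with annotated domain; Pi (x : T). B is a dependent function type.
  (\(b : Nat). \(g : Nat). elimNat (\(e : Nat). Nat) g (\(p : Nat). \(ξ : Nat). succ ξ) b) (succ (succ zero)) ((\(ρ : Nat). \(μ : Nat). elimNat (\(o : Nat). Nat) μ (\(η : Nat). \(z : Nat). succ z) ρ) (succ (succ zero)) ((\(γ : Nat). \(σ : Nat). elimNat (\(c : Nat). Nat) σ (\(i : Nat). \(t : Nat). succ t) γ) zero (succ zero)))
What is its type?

inferred type:
  Nat


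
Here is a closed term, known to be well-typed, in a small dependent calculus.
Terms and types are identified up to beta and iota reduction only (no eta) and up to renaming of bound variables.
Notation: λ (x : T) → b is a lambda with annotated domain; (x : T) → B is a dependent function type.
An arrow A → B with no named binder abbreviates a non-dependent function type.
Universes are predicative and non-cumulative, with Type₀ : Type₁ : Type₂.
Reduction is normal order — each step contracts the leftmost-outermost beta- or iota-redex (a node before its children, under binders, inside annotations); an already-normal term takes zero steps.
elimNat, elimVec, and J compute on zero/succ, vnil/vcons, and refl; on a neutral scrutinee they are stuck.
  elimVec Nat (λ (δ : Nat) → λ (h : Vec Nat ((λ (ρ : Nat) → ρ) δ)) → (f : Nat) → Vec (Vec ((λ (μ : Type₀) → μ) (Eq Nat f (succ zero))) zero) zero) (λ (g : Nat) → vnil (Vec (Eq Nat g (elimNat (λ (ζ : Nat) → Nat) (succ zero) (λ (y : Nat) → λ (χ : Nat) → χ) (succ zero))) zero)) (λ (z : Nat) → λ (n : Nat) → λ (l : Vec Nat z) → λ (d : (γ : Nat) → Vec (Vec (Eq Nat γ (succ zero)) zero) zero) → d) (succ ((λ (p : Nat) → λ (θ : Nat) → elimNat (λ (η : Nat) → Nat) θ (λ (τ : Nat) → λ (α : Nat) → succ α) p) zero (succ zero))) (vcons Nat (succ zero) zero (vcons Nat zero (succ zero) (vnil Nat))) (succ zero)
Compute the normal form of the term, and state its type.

normal form:
  vnil (Vec (Eq Nat (succ zero) (succ zero)) zero)
inferred type:
  Vec (Vec (Eq Nat (succ zero) (succ zero)) zero) zero
observation: normalization takes exactly 16 steps under the normal-order strategy.


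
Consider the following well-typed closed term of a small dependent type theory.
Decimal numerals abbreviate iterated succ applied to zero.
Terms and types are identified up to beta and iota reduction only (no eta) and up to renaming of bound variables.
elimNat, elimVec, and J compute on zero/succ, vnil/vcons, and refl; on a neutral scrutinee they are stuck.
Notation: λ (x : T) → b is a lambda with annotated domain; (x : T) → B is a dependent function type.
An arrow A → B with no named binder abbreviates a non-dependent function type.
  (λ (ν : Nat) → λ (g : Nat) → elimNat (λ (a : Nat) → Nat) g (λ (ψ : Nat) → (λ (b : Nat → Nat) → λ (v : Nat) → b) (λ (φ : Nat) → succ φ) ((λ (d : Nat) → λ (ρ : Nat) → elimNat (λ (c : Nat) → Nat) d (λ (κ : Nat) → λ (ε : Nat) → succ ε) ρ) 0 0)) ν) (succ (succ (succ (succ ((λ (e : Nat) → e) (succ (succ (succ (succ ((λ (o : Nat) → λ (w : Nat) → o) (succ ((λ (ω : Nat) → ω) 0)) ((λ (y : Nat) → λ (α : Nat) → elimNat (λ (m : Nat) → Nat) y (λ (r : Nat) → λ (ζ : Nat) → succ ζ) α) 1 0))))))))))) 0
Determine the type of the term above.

type:
  Nat
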